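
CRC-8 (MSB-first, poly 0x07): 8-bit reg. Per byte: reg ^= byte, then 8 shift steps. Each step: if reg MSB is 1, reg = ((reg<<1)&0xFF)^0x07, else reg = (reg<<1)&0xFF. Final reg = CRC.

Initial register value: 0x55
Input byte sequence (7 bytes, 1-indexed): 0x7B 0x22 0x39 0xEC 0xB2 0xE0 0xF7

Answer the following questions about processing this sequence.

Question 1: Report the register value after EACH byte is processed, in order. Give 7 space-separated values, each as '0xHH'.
0xCA 0x96 0x44 0x51 0xA7 0xD2 0xFB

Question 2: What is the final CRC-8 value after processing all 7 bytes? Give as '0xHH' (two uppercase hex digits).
After byte 1 (0x7B): reg=0xCA
After byte 2 (0x22): reg=0x96
After byte 3 (0x39): reg=0x44
After byte 4 (0xEC): reg=0x51
After byte 5 (0xB2): reg=0xA7
After byte 6 (0xE0): reg=0xD2
After byte 7 (0xF7): reg=0xFB

Answer: 0xFB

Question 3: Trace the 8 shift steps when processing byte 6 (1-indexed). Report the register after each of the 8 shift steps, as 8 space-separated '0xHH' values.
Answer: 0x8E 0x1B 0x36 0x6C 0xD8 0xB7 0x69 0xD2

Derivation:
After byte 1 (0x7B): reg=0xCA
After byte 2 (0x22): reg=0x96
After byte 3 (0x39): reg=0x44
After byte 4 (0xEC): reg=0x51
After byte 5 (0xB2): reg=0xA7
Register before byte 6: 0xA7
After XOR with byte 0xE0: 0x47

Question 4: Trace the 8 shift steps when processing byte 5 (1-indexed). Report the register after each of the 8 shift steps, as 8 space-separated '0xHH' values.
Answer: 0xC1 0x85 0x0D 0x1A 0x34 0x68 0xD0 0xA7

Derivation:
After byte 1 (0x7B): reg=0xCA
After byte 2 (0x22): reg=0x96
After byte 3 (0x39): reg=0x44
After byte 4 (0xEC): reg=0x51
Register before byte 5: 0x51
After XOR with byte 0xB2: 0xE3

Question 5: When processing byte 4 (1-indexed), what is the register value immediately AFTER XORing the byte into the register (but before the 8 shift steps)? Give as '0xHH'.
Register before byte 4: 0x44
Byte 4: 0xEC
0x44 XOR 0xEC = 0xA8

Answer: 0xA8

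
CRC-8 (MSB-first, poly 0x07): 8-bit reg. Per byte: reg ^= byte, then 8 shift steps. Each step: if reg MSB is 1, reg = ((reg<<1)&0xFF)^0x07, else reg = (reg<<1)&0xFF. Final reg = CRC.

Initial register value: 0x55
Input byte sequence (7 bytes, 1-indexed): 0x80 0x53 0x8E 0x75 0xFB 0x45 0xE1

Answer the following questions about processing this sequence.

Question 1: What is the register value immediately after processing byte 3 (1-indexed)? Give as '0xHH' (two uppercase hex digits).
After byte 1 (0x80): reg=0x25
After byte 2 (0x53): reg=0x45
After byte 3 (0x8E): reg=0x7F

Answer: 0x7F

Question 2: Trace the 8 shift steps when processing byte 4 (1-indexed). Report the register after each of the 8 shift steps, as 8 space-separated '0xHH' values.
Answer: 0x14 0x28 0x50 0xA0 0x47 0x8E 0x1B 0x36

Derivation:
After byte 1 (0x80): reg=0x25
After byte 2 (0x53): reg=0x45
After byte 3 (0x8E): reg=0x7F
Register before byte 4: 0x7F
After XOR with byte 0x75: 0x0A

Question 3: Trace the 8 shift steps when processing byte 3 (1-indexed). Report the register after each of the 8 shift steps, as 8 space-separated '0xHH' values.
Answer: 0x91 0x25 0x4A 0x94 0x2F 0x5E 0xBC 0x7F

Derivation:
After byte 1 (0x80): reg=0x25
After byte 2 (0x53): reg=0x45
Register before byte 3: 0x45
After XOR with byte 0x8E: 0xCB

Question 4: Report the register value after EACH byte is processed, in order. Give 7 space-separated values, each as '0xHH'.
0x25 0x45 0x7F 0x36 0x6D 0xD8 0xAF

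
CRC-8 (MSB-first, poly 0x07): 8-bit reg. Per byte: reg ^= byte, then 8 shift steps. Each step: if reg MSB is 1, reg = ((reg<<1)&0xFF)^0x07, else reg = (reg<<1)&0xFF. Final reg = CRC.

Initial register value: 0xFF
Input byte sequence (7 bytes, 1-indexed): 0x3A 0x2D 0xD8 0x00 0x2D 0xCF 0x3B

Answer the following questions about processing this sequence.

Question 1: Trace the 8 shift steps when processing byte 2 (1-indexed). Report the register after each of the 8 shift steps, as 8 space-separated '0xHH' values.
Answer: 0xF0 0xE7 0xC9 0x95 0x2D 0x5A 0xB4 0x6F

Derivation:
After byte 1 (0x3A): reg=0x55
Register before byte 2: 0x55
After XOR with byte 0x2D: 0x78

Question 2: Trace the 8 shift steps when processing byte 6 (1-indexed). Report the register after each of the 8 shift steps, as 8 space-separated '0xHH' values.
Answer: 0xE7 0xC9 0x95 0x2D 0x5A 0xB4 0x6F 0xDE

Derivation:
After byte 1 (0x3A): reg=0x55
After byte 2 (0x2D): reg=0x6F
After byte 3 (0xD8): reg=0x0C
After byte 4 (0x00): reg=0x24
After byte 5 (0x2D): reg=0x3F
Register before byte 6: 0x3F
After XOR with byte 0xCF: 0xF0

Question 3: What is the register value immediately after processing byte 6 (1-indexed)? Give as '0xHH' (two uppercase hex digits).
Answer: 0xDE

Derivation:
After byte 1 (0x3A): reg=0x55
After byte 2 (0x2D): reg=0x6F
After byte 3 (0xD8): reg=0x0C
After byte 4 (0x00): reg=0x24
After byte 5 (0x2D): reg=0x3F
After byte 6 (0xCF): reg=0xDE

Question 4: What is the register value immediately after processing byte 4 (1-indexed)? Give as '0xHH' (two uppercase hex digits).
After byte 1 (0x3A): reg=0x55
After byte 2 (0x2D): reg=0x6F
After byte 3 (0xD8): reg=0x0C
After byte 4 (0x00): reg=0x24

Answer: 0x24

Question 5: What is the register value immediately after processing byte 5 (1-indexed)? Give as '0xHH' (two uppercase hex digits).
After byte 1 (0x3A): reg=0x55
After byte 2 (0x2D): reg=0x6F
After byte 3 (0xD8): reg=0x0C
After byte 4 (0x00): reg=0x24
After byte 5 (0x2D): reg=0x3F

Answer: 0x3F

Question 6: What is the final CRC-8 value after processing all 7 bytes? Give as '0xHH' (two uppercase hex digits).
After byte 1 (0x3A): reg=0x55
After byte 2 (0x2D): reg=0x6F
After byte 3 (0xD8): reg=0x0C
After byte 4 (0x00): reg=0x24
After byte 5 (0x2D): reg=0x3F
After byte 6 (0xCF): reg=0xDE
After byte 7 (0x3B): reg=0xB5

Answer: 0xB5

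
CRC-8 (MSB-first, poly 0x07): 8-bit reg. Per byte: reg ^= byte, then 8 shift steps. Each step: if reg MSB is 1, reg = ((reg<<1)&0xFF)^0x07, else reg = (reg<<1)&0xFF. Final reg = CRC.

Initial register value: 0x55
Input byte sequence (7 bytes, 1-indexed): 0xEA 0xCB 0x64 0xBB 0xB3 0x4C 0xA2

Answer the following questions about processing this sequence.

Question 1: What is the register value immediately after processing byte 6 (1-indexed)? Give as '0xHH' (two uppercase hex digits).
Answer: 0xA1

Derivation:
After byte 1 (0xEA): reg=0x34
After byte 2 (0xCB): reg=0xF3
After byte 3 (0x64): reg=0xEC
After byte 4 (0xBB): reg=0xA2
After byte 5 (0xB3): reg=0x77
After byte 6 (0x4C): reg=0xA1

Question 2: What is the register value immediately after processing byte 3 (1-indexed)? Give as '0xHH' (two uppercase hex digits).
After byte 1 (0xEA): reg=0x34
After byte 2 (0xCB): reg=0xF3
After byte 3 (0x64): reg=0xEC

Answer: 0xEC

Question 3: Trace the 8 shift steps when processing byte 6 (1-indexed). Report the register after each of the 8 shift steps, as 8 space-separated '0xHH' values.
After byte 1 (0xEA): reg=0x34
After byte 2 (0xCB): reg=0xF3
After byte 3 (0x64): reg=0xEC
After byte 4 (0xBB): reg=0xA2
After byte 5 (0xB3): reg=0x77
Register before byte 6: 0x77
After XOR with byte 0x4C: 0x3B

Answer: 0x76 0xEC 0xDF 0xB9 0x75 0xEA 0xD3 0xA1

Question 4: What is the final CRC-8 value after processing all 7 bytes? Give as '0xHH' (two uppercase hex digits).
After byte 1 (0xEA): reg=0x34
After byte 2 (0xCB): reg=0xF3
After byte 3 (0x64): reg=0xEC
After byte 4 (0xBB): reg=0xA2
After byte 5 (0xB3): reg=0x77
After byte 6 (0x4C): reg=0xA1
After byte 7 (0xA2): reg=0x09

Answer: 0x09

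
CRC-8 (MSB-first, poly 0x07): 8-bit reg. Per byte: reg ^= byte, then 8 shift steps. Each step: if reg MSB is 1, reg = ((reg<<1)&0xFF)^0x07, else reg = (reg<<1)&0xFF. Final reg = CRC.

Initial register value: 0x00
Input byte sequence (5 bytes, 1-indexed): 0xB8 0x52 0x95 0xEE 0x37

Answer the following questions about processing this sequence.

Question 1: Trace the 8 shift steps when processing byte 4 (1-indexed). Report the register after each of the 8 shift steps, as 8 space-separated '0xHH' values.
Answer: 0x25 0x4A 0x94 0x2F 0x5E 0xBC 0x7F 0xFE

Derivation:
After byte 1 (0xB8): reg=0x21
After byte 2 (0x52): reg=0x5E
After byte 3 (0x95): reg=0x7F
Register before byte 4: 0x7F
After XOR with byte 0xEE: 0x91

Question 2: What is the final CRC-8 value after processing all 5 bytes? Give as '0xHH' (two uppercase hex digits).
After byte 1 (0xB8): reg=0x21
After byte 2 (0x52): reg=0x5E
After byte 3 (0x95): reg=0x7F
After byte 4 (0xEE): reg=0xFE
After byte 5 (0x37): reg=0x71

Answer: 0x71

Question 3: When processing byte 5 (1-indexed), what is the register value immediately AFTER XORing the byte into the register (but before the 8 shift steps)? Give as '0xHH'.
Answer: 0xC9

Derivation:
Register before byte 5: 0xFE
Byte 5: 0x37
0xFE XOR 0x37 = 0xC9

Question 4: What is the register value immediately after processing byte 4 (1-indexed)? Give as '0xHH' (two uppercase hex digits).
After byte 1 (0xB8): reg=0x21
After byte 2 (0x52): reg=0x5E
After byte 3 (0x95): reg=0x7F
After byte 4 (0xEE): reg=0xFE

Answer: 0xFE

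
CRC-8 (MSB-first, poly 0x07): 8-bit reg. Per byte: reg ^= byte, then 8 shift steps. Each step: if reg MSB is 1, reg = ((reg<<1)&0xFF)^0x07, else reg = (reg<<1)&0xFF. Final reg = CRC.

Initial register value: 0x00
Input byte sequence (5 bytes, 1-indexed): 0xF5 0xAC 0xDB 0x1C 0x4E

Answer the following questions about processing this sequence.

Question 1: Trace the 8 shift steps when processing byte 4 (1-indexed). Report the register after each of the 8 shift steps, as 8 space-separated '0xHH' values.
Answer: 0xB6 0x6B 0xD6 0xAB 0x51 0xA2 0x43 0x86

Derivation:
After byte 1 (0xF5): reg=0xC5
After byte 2 (0xAC): reg=0x18
After byte 3 (0xDB): reg=0x47
Register before byte 4: 0x47
After XOR with byte 0x1C: 0x5B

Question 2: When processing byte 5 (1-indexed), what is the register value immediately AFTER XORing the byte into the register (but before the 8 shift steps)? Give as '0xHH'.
Answer: 0xC8

Derivation:
Register before byte 5: 0x86
Byte 5: 0x4E
0x86 XOR 0x4E = 0xC8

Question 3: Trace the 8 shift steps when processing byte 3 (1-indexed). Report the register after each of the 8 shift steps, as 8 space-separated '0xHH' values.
Answer: 0x81 0x05 0x0A 0x14 0x28 0x50 0xA0 0x47

Derivation:
After byte 1 (0xF5): reg=0xC5
After byte 2 (0xAC): reg=0x18
Register before byte 3: 0x18
After XOR with byte 0xDB: 0xC3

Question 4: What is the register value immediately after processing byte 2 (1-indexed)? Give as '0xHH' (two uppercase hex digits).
Answer: 0x18

Derivation:
After byte 1 (0xF5): reg=0xC5
After byte 2 (0xAC): reg=0x18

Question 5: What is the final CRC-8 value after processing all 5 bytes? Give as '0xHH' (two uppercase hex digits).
After byte 1 (0xF5): reg=0xC5
After byte 2 (0xAC): reg=0x18
After byte 3 (0xDB): reg=0x47
After byte 4 (0x1C): reg=0x86
After byte 5 (0x4E): reg=0x76

Answer: 0x76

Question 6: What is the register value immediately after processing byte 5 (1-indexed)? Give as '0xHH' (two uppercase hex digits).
After byte 1 (0xF5): reg=0xC5
After byte 2 (0xAC): reg=0x18
After byte 3 (0xDB): reg=0x47
After byte 4 (0x1C): reg=0x86
After byte 5 (0x4E): reg=0x76

Answer: 0x76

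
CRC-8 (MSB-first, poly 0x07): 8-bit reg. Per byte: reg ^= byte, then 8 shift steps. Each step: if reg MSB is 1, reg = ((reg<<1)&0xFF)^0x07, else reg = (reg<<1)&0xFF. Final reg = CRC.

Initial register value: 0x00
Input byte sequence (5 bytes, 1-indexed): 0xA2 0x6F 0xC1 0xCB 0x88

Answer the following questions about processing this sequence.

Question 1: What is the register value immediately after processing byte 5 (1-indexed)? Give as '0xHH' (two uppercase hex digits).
After byte 1 (0xA2): reg=0x67
After byte 2 (0x6F): reg=0x38
After byte 3 (0xC1): reg=0xE1
After byte 4 (0xCB): reg=0xD6
After byte 5 (0x88): reg=0x9D

Answer: 0x9D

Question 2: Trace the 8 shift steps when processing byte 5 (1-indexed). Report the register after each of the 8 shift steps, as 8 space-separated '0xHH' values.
After byte 1 (0xA2): reg=0x67
After byte 2 (0x6F): reg=0x38
After byte 3 (0xC1): reg=0xE1
After byte 4 (0xCB): reg=0xD6
Register before byte 5: 0xD6
After XOR with byte 0x88: 0x5E

Answer: 0xBC 0x7F 0xFE 0xFB 0xF1 0xE5 0xCD 0x9D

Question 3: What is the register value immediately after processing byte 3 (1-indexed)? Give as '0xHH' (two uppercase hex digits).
After byte 1 (0xA2): reg=0x67
After byte 2 (0x6F): reg=0x38
After byte 3 (0xC1): reg=0xE1

Answer: 0xE1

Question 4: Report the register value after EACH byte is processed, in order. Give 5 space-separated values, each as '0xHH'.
0x67 0x38 0xE1 0xD6 0x9D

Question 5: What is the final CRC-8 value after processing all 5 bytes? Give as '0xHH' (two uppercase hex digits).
Answer: 0x9D

Derivation:
After byte 1 (0xA2): reg=0x67
After byte 2 (0x6F): reg=0x38
After byte 3 (0xC1): reg=0xE1
After byte 4 (0xCB): reg=0xD6
After byte 5 (0x88): reg=0x9D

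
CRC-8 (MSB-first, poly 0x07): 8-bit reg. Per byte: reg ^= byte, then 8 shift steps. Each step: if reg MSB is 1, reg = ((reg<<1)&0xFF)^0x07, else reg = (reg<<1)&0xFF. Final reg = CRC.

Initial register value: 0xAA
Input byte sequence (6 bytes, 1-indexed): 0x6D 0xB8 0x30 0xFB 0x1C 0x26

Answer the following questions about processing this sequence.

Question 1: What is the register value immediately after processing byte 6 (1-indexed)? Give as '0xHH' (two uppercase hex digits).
After byte 1 (0x6D): reg=0x5B
After byte 2 (0xB8): reg=0xA7
After byte 3 (0x30): reg=0xEC
After byte 4 (0xFB): reg=0x65
After byte 5 (0x1C): reg=0x68
After byte 6 (0x26): reg=0xED

Answer: 0xED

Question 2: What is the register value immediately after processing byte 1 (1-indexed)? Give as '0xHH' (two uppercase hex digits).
After byte 1 (0x6D): reg=0x5B

Answer: 0x5B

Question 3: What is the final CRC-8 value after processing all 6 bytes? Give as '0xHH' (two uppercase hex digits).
Answer: 0xED

Derivation:
After byte 1 (0x6D): reg=0x5B
After byte 2 (0xB8): reg=0xA7
After byte 3 (0x30): reg=0xEC
After byte 4 (0xFB): reg=0x65
After byte 5 (0x1C): reg=0x68
After byte 6 (0x26): reg=0xED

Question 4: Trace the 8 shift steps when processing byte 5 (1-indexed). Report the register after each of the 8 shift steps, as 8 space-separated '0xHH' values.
After byte 1 (0x6D): reg=0x5B
After byte 2 (0xB8): reg=0xA7
After byte 3 (0x30): reg=0xEC
After byte 4 (0xFB): reg=0x65
Register before byte 5: 0x65
After XOR with byte 0x1C: 0x79

Answer: 0xF2 0xE3 0xC1 0x85 0x0D 0x1A 0x34 0x68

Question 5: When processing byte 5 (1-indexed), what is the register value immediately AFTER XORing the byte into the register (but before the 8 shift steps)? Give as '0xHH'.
Answer: 0x79

Derivation:
Register before byte 5: 0x65
Byte 5: 0x1C
0x65 XOR 0x1C = 0x79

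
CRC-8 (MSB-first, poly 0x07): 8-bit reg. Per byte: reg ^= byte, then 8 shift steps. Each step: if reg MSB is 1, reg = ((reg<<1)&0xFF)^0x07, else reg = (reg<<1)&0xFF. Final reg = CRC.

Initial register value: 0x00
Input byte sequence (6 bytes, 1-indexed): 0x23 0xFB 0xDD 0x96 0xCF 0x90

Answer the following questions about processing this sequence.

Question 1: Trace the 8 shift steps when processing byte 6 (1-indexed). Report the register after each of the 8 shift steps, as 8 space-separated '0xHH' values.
Answer: 0x35 0x6A 0xD4 0xAF 0x59 0xB2 0x63 0xC6

Derivation:
After byte 1 (0x23): reg=0xE9
After byte 2 (0xFB): reg=0x7E
After byte 3 (0xDD): reg=0x60
After byte 4 (0x96): reg=0xCC
After byte 5 (0xCF): reg=0x09
Register before byte 6: 0x09
After XOR with byte 0x90: 0x99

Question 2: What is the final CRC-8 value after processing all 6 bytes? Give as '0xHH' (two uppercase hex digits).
After byte 1 (0x23): reg=0xE9
After byte 2 (0xFB): reg=0x7E
After byte 3 (0xDD): reg=0x60
After byte 4 (0x96): reg=0xCC
After byte 5 (0xCF): reg=0x09
After byte 6 (0x90): reg=0xC6

Answer: 0xC6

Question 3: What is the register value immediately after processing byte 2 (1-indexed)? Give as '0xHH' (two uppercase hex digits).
After byte 1 (0x23): reg=0xE9
After byte 2 (0xFB): reg=0x7E

Answer: 0x7E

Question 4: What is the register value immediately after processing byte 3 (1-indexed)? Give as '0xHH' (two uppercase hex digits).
After byte 1 (0x23): reg=0xE9
After byte 2 (0xFB): reg=0x7E
After byte 3 (0xDD): reg=0x60

Answer: 0x60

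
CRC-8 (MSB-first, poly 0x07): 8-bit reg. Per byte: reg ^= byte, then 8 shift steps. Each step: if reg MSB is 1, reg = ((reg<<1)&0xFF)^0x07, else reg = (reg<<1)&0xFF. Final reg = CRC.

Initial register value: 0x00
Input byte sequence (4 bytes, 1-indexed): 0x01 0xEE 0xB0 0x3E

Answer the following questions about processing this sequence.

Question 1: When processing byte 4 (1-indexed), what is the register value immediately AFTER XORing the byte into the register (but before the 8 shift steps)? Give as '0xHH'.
Register before byte 4: 0xE7
Byte 4: 0x3E
0xE7 XOR 0x3E = 0xD9

Answer: 0xD9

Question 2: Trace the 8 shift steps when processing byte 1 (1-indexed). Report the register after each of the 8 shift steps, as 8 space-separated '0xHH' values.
Answer: 0x02 0x04 0x08 0x10 0x20 0x40 0x80 0x07

Derivation:
Register before byte 1: 0x00
After XOR with byte 0x01: 0x01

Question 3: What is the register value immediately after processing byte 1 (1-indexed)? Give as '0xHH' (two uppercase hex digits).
Answer: 0x07

Derivation:
After byte 1 (0x01): reg=0x07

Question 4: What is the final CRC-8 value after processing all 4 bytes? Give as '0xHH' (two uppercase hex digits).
After byte 1 (0x01): reg=0x07
After byte 2 (0xEE): reg=0x91
After byte 3 (0xB0): reg=0xE7
After byte 4 (0x3E): reg=0x01

Answer: 0x01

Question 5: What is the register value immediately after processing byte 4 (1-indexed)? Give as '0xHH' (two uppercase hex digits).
After byte 1 (0x01): reg=0x07
After byte 2 (0xEE): reg=0x91
After byte 3 (0xB0): reg=0xE7
After byte 4 (0x3E): reg=0x01

Answer: 0x01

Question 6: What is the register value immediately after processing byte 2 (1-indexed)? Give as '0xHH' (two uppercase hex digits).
Answer: 0x91

Derivation:
After byte 1 (0x01): reg=0x07
After byte 2 (0xEE): reg=0x91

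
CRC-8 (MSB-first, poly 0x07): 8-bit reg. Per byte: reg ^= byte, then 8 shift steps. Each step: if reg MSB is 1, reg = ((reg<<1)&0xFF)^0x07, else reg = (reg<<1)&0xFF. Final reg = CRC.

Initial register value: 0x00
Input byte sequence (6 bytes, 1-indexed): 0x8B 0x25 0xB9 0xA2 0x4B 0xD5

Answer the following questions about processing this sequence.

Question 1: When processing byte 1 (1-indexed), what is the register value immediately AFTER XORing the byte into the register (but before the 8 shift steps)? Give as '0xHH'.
Answer: 0x8B

Derivation:
Register before byte 1: 0x00
Byte 1: 0x8B
0x00 XOR 0x8B = 0x8B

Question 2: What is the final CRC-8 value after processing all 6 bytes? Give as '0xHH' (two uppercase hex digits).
Answer: 0x18

Derivation:
After byte 1 (0x8B): reg=0xB8
After byte 2 (0x25): reg=0xDA
After byte 3 (0xB9): reg=0x2E
After byte 4 (0xA2): reg=0xAD
After byte 5 (0x4B): reg=0xBC
After byte 6 (0xD5): reg=0x18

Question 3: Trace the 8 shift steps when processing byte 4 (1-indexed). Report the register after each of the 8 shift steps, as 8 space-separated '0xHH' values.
After byte 1 (0x8B): reg=0xB8
After byte 2 (0x25): reg=0xDA
After byte 3 (0xB9): reg=0x2E
Register before byte 4: 0x2E
After XOR with byte 0xA2: 0x8C

Answer: 0x1F 0x3E 0x7C 0xF8 0xF7 0xE9 0xD5 0xAD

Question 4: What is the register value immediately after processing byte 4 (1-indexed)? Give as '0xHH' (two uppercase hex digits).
After byte 1 (0x8B): reg=0xB8
After byte 2 (0x25): reg=0xDA
After byte 3 (0xB9): reg=0x2E
After byte 4 (0xA2): reg=0xAD

Answer: 0xAD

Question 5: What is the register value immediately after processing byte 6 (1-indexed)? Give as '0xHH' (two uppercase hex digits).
Answer: 0x18

Derivation:
After byte 1 (0x8B): reg=0xB8
After byte 2 (0x25): reg=0xDA
After byte 3 (0xB9): reg=0x2E
After byte 4 (0xA2): reg=0xAD
After byte 5 (0x4B): reg=0xBC
After byte 6 (0xD5): reg=0x18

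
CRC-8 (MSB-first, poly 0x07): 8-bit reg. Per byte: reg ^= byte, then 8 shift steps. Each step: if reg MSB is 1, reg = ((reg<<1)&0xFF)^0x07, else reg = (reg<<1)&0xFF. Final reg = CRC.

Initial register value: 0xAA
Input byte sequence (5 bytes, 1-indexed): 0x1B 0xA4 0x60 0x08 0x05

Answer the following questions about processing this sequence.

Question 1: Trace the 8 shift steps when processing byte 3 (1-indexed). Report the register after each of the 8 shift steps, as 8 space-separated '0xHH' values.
After byte 1 (0x1B): reg=0x1E
After byte 2 (0xA4): reg=0x2F
Register before byte 3: 0x2F
After XOR with byte 0x60: 0x4F

Answer: 0x9E 0x3B 0x76 0xEC 0xDF 0xB9 0x75 0xEA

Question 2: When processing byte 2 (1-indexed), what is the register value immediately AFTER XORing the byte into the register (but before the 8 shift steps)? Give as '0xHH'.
Register before byte 2: 0x1E
Byte 2: 0xA4
0x1E XOR 0xA4 = 0xBA

Answer: 0xBA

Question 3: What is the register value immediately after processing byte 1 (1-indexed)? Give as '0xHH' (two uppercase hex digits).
Answer: 0x1E

Derivation:
After byte 1 (0x1B): reg=0x1E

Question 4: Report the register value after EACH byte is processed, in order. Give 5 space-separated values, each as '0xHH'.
0x1E 0x2F 0xEA 0xA0 0x72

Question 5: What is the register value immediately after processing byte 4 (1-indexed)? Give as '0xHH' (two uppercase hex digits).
After byte 1 (0x1B): reg=0x1E
After byte 2 (0xA4): reg=0x2F
After byte 3 (0x60): reg=0xEA
After byte 4 (0x08): reg=0xA0

Answer: 0xA0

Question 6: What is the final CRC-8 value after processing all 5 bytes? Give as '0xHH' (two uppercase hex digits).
After byte 1 (0x1B): reg=0x1E
After byte 2 (0xA4): reg=0x2F
After byte 3 (0x60): reg=0xEA
After byte 4 (0x08): reg=0xA0
After byte 5 (0x05): reg=0x72

Answer: 0x72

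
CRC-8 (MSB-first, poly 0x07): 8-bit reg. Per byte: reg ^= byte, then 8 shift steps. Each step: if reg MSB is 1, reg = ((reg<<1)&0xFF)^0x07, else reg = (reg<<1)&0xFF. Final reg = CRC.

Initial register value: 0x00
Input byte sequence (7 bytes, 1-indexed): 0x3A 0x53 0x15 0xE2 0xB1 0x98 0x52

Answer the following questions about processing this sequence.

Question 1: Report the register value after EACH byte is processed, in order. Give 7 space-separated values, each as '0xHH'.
0xA6 0xC5 0x3E 0x1A 0x58 0x4E 0x54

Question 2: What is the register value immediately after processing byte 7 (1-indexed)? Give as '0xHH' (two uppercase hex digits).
After byte 1 (0x3A): reg=0xA6
After byte 2 (0x53): reg=0xC5
After byte 3 (0x15): reg=0x3E
After byte 4 (0xE2): reg=0x1A
After byte 5 (0xB1): reg=0x58
After byte 6 (0x98): reg=0x4E
After byte 7 (0x52): reg=0x54

Answer: 0x54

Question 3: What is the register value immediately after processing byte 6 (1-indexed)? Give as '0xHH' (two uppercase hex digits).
Answer: 0x4E

Derivation:
After byte 1 (0x3A): reg=0xA6
After byte 2 (0x53): reg=0xC5
After byte 3 (0x15): reg=0x3E
After byte 4 (0xE2): reg=0x1A
After byte 5 (0xB1): reg=0x58
After byte 6 (0x98): reg=0x4E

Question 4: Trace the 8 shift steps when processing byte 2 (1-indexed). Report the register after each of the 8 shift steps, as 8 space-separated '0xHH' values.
After byte 1 (0x3A): reg=0xA6
Register before byte 2: 0xA6
After XOR with byte 0x53: 0xF5

Answer: 0xED 0xDD 0xBD 0x7D 0xFA 0xF3 0xE1 0xC5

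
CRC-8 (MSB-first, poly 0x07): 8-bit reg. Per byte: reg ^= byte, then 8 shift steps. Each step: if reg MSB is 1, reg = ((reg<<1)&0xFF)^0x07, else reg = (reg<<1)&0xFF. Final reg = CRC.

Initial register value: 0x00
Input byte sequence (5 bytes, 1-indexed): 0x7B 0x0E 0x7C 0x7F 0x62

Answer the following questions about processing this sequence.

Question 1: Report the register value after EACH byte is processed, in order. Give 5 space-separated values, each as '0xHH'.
0x66 0x1F 0x2E 0xB0 0x30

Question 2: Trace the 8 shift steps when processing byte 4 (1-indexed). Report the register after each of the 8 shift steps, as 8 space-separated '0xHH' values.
After byte 1 (0x7B): reg=0x66
After byte 2 (0x0E): reg=0x1F
After byte 3 (0x7C): reg=0x2E
Register before byte 4: 0x2E
After XOR with byte 0x7F: 0x51

Answer: 0xA2 0x43 0x86 0x0B 0x16 0x2C 0x58 0xB0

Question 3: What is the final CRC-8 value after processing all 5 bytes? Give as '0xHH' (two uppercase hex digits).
After byte 1 (0x7B): reg=0x66
After byte 2 (0x0E): reg=0x1F
After byte 3 (0x7C): reg=0x2E
After byte 4 (0x7F): reg=0xB0
After byte 5 (0x62): reg=0x30

Answer: 0x30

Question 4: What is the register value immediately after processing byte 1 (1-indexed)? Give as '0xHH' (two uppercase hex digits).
After byte 1 (0x7B): reg=0x66

Answer: 0x66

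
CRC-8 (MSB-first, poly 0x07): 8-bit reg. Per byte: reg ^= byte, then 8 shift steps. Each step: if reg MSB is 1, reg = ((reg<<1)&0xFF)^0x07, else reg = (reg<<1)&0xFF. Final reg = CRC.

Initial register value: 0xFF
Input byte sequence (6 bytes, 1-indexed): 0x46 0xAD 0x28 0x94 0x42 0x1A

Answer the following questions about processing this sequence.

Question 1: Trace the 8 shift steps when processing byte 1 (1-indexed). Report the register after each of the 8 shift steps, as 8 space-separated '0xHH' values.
Answer: 0x75 0xEA 0xD3 0xA1 0x45 0x8A 0x13 0x26

Derivation:
Register before byte 1: 0xFF
After XOR with byte 0x46: 0xB9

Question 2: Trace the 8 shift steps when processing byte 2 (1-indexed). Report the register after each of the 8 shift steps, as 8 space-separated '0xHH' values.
Answer: 0x11 0x22 0x44 0x88 0x17 0x2E 0x5C 0xB8

Derivation:
After byte 1 (0x46): reg=0x26
Register before byte 2: 0x26
After XOR with byte 0xAD: 0x8B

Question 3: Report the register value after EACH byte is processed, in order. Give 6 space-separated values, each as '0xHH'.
0x26 0xB8 0xF9 0x04 0xD5 0x63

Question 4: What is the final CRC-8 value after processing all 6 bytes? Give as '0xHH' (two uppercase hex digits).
After byte 1 (0x46): reg=0x26
After byte 2 (0xAD): reg=0xB8
After byte 3 (0x28): reg=0xF9
After byte 4 (0x94): reg=0x04
After byte 5 (0x42): reg=0xD5
After byte 6 (0x1A): reg=0x63

Answer: 0x63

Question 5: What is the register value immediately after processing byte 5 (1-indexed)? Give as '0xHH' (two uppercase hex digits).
Answer: 0xD5

Derivation:
After byte 1 (0x46): reg=0x26
After byte 2 (0xAD): reg=0xB8
After byte 3 (0x28): reg=0xF9
After byte 4 (0x94): reg=0x04
After byte 5 (0x42): reg=0xD5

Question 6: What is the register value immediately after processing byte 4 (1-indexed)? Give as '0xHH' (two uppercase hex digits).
Answer: 0x04

Derivation:
After byte 1 (0x46): reg=0x26
After byte 2 (0xAD): reg=0xB8
After byte 3 (0x28): reg=0xF9
After byte 4 (0x94): reg=0x04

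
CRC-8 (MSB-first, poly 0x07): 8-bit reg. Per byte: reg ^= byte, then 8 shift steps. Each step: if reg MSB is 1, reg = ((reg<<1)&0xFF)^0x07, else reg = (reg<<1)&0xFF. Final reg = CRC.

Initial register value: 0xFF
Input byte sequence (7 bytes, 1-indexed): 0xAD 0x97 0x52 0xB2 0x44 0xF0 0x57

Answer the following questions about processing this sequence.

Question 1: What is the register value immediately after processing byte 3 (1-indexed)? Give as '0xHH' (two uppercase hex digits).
After byte 1 (0xAD): reg=0xB9
After byte 2 (0x97): reg=0xCA
After byte 3 (0x52): reg=0xC1

Answer: 0xC1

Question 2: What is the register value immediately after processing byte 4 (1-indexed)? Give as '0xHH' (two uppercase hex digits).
Answer: 0x5E

Derivation:
After byte 1 (0xAD): reg=0xB9
After byte 2 (0x97): reg=0xCA
After byte 3 (0x52): reg=0xC1
After byte 4 (0xB2): reg=0x5E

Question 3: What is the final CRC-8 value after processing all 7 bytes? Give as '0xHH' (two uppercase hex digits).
Answer: 0x93

Derivation:
After byte 1 (0xAD): reg=0xB9
After byte 2 (0x97): reg=0xCA
After byte 3 (0x52): reg=0xC1
After byte 4 (0xB2): reg=0x5E
After byte 5 (0x44): reg=0x46
After byte 6 (0xF0): reg=0x0B
After byte 7 (0x57): reg=0x93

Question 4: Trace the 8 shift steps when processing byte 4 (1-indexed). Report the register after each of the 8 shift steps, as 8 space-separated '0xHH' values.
After byte 1 (0xAD): reg=0xB9
After byte 2 (0x97): reg=0xCA
After byte 3 (0x52): reg=0xC1
Register before byte 4: 0xC1
After XOR with byte 0xB2: 0x73

Answer: 0xE6 0xCB 0x91 0x25 0x4A 0x94 0x2F 0x5E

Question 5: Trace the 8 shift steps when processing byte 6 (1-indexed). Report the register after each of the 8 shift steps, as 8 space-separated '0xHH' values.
After byte 1 (0xAD): reg=0xB9
After byte 2 (0x97): reg=0xCA
After byte 3 (0x52): reg=0xC1
After byte 4 (0xB2): reg=0x5E
After byte 5 (0x44): reg=0x46
Register before byte 6: 0x46
After XOR with byte 0xF0: 0xB6

Answer: 0x6B 0xD6 0xAB 0x51 0xA2 0x43 0x86 0x0B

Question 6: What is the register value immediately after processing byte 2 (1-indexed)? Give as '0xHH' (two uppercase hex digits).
After byte 1 (0xAD): reg=0xB9
After byte 2 (0x97): reg=0xCA

Answer: 0xCA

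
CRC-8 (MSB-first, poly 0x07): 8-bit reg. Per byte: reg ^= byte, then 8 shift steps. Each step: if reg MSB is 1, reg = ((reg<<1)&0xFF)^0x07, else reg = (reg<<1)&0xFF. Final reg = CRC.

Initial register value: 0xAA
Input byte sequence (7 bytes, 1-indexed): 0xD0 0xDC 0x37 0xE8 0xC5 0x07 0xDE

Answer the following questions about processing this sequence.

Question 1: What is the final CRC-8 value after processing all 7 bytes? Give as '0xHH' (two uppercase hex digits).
After byte 1 (0xD0): reg=0x61
After byte 2 (0xDC): reg=0x3A
After byte 3 (0x37): reg=0x23
After byte 4 (0xE8): reg=0x7F
After byte 5 (0xC5): reg=0x2F
After byte 6 (0x07): reg=0xD8
After byte 7 (0xDE): reg=0x12

Answer: 0x12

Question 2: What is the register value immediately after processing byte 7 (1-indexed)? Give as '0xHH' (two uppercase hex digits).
After byte 1 (0xD0): reg=0x61
After byte 2 (0xDC): reg=0x3A
After byte 3 (0x37): reg=0x23
After byte 4 (0xE8): reg=0x7F
After byte 5 (0xC5): reg=0x2F
After byte 6 (0x07): reg=0xD8
After byte 7 (0xDE): reg=0x12

Answer: 0x12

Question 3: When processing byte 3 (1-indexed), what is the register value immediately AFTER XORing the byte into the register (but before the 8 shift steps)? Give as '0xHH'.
Answer: 0x0D

Derivation:
Register before byte 3: 0x3A
Byte 3: 0x37
0x3A XOR 0x37 = 0x0D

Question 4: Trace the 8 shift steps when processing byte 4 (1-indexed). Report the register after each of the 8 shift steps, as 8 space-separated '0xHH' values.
After byte 1 (0xD0): reg=0x61
After byte 2 (0xDC): reg=0x3A
After byte 3 (0x37): reg=0x23
Register before byte 4: 0x23
After XOR with byte 0xE8: 0xCB

Answer: 0x91 0x25 0x4A 0x94 0x2F 0x5E 0xBC 0x7F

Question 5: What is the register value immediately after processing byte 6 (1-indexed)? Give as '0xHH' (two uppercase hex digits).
After byte 1 (0xD0): reg=0x61
After byte 2 (0xDC): reg=0x3A
After byte 3 (0x37): reg=0x23
After byte 4 (0xE8): reg=0x7F
After byte 5 (0xC5): reg=0x2F
After byte 6 (0x07): reg=0xD8

Answer: 0xD8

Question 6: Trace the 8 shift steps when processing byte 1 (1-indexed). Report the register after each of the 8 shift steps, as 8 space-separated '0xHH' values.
Register before byte 1: 0xAA
After XOR with byte 0xD0: 0x7A

Answer: 0xF4 0xEF 0xD9 0xB5 0x6D 0xDA 0xB3 0x61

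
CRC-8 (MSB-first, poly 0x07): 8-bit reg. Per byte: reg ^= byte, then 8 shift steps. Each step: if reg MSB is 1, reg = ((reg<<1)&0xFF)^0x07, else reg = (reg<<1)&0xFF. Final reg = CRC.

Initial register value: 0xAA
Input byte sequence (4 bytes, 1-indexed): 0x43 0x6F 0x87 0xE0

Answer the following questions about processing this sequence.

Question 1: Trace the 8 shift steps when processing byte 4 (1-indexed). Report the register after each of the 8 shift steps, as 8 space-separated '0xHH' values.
After byte 1 (0x43): reg=0x91
After byte 2 (0x6F): reg=0xF4
After byte 3 (0x87): reg=0x5E
Register before byte 4: 0x5E
After XOR with byte 0xE0: 0xBE

Answer: 0x7B 0xF6 0xEB 0xD1 0xA5 0x4D 0x9A 0x33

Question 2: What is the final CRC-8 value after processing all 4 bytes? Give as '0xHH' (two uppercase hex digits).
After byte 1 (0x43): reg=0x91
After byte 2 (0x6F): reg=0xF4
After byte 3 (0x87): reg=0x5E
After byte 4 (0xE0): reg=0x33

Answer: 0x33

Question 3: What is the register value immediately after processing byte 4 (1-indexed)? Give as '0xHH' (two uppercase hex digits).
Answer: 0x33

Derivation:
After byte 1 (0x43): reg=0x91
After byte 2 (0x6F): reg=0xF4
After byte 3 (0x87): reg=0x5E
After byte 4 (0xE0): reg=0x33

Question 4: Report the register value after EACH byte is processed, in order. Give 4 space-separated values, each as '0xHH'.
0x91 0xF4 0x5E 0x33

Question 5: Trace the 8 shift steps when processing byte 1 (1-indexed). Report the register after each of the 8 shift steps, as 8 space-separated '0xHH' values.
Answer: 0xD5 0xAD 0x5D 0xBA 0x73 0xE6 0xCB 0x91

Derivation:
Register before byte 1: 0xAA
After XOR with byte 0x43: 0xE9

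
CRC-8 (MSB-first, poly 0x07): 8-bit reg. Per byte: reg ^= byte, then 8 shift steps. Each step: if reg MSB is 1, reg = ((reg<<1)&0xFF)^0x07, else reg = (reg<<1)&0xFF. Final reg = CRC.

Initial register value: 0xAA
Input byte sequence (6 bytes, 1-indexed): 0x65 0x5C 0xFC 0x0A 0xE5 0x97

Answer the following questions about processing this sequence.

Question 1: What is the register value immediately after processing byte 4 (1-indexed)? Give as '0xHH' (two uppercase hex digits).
Answer: 0x78

Derivation:
After byte 1 (0x65): reg=0x63
After byte 2 (0x5C): reg=0xBD
After byte 3 (0xFC): reg=0xC0
After byte 4 (0x0A): reg=0x78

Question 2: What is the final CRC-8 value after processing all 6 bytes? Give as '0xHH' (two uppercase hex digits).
Answer: 0xE4

Derivation:
After byte 1 (0x65): reg=0x63
After byte 2 (0x5C): reg=0xBD
After byte 3 (0xFC): reg=0xC0
After byte 4 (0x0A): reg=0x78
After byte 5 (0xE5): reg=0xDA
After byte 6 (0x97): reg=0xE4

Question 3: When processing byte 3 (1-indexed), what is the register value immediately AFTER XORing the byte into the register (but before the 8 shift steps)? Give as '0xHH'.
Answer: 0x41

Derivation:
Register before byte 3: 0xBD
Byte 3: 0xFC
0xBD XOR 0xFC = 0x41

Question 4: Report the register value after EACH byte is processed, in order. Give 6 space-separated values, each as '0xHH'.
0x63 0xBD 0xC0 0x78 0xDA 0xE4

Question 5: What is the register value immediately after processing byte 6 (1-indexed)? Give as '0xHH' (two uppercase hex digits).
Answer: 0xE4

Derivation:
After byte 1 (0x65): reg=0x63
After byte 2 (0x5C): reg=0xBD
After byte 3 (0xFC): reg=0xC0
After byte 4 (0x0A): reg=0x78
After byte 5 (0xE5): reg=0xDA
After byte 6 (0x97): reg=0xE4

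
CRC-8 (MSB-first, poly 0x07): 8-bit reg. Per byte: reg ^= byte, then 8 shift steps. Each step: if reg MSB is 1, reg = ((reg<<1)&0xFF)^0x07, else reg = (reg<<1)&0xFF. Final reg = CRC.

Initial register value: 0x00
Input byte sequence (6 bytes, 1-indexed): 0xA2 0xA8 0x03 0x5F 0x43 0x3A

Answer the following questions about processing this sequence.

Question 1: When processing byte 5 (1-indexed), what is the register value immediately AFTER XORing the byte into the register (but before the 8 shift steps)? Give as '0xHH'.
Register before byte 5: 0x6F
Byte 5: 0x43
0x6F XOR 0x43 = 0x2C

Answer: 0x2C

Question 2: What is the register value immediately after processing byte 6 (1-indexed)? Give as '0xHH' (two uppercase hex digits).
Answer: 0xF4

Derivation:
After byte 1 (0xA2): reg=0x67
After byte 2 (0xA8): reg=0x63
After byte 3 (0x03): reg=0x27
After byte 4 (0x5F): reg=0x6F
After byte 5 (0x43): reg=0xC4
After byte 6 (0x3A): reg=0xF4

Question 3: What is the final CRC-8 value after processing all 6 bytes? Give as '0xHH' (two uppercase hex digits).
Answer: 0xF4

Derivation:
After byte 1 (0xA2): reg=0x67
After byte 2 (0xA8): reg=0x63
After byte 3 (0x03): reg=0x27
After byte 4 (0x5F): reg=0x6F
After byte 5 (0x43): reg=0xC4
After byte 6 (0x3A): reg=0xF4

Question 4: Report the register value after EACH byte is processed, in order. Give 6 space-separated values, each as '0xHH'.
0x67 0x63 0x27 0x6F 0xC4 0xF4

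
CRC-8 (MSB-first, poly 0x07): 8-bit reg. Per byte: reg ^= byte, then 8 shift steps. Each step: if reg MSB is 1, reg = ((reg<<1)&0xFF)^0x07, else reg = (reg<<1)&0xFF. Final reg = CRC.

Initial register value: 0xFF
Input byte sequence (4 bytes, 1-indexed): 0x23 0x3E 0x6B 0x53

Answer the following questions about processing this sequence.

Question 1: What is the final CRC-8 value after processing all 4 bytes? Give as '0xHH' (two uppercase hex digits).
After byte 1 (0x23): reg=0x1A
After byte 2 (0x3E): reg=0xFC
After byte 3 (0x6B): reg=0xEC
After byte 4 (0x53): reg=0x34

Answer: 0x34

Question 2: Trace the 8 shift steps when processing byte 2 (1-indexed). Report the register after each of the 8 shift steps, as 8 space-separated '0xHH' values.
After byte 1 (0x23): reg=0x1A
Register before byte 2: 0x1A
After XOR with byte 0x3E: 0x24

Answer: 0x48 0x90 0x27 0x4E 0x9C 0x3F 0x7E 0xFC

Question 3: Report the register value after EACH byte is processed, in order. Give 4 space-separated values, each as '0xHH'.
0x1A 0xFC 0xEC 0x34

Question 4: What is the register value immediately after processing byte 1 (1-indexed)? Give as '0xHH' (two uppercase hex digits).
After byte 1 (0x23): reg=0x1A

Answer: 0x1A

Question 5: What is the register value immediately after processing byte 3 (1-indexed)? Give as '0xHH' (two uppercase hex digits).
Answer: 0xEC

Derivation:
After byte 1 (0x23): reg=0x1A
After byte 2 (0x3E): reg=0xFC
After byte 3 (0x6B): reg=0xEC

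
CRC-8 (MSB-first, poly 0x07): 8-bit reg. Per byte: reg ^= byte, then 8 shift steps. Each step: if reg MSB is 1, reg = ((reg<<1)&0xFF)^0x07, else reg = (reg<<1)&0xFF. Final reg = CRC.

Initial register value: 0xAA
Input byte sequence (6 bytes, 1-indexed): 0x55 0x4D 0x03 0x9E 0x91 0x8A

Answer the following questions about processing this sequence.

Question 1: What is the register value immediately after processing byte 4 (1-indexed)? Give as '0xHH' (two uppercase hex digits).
After byte 1 (0x55): reg=0xF3
After byte 2 (0x4D): reg=0x33
After byte 3 (0x03): reg=0x90
After byte 4 (0x9E): reg=0x2A

Answer: 0x2A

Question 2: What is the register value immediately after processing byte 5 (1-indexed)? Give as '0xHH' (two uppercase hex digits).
After byte 1 (0x55): reg=0xF3
After byte 2 (0x4D): reg=0x33
After byte 3 (0x03): reg=0x90
After byte 4 (0x9E): reg=0x2A
After byte 5 (0x91): reg=0x28

Answer: 0x28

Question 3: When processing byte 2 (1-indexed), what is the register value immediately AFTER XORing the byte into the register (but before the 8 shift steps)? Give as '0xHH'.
Register before byte 2: 0xF3
Byte 2: 0x4D
0xF3 XOR 0x4D = 0xBE

Answer: 0xBE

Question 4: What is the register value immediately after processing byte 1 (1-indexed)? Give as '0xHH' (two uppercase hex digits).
After byte 1 (0x55): reg=0xF3

Answer: 0xF3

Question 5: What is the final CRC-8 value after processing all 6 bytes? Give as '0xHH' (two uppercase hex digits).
Answer: 0x67

Derivation:
After byte 1 (0x55): reg=0xF3
After byte 2 (0x4D): reg=0x33
After byte 3 (0x03): reg=0x90
After byte 4 (0x9E): reg=0x2A
After byte 5 (0x91): reg=0x28
After byte 6 (0x8A): reg=0x67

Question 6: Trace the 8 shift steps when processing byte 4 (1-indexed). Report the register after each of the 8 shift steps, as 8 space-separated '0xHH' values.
Answer: 0x1C 0x38 0x70 0xE0 0xC7 0x89 0x15 0x2A

Derivation:
After byte 1 (0x55): reg=0xF3
After byte 2 (0x4D): reg=0x33
After byte 3 (0x03): reg=0x90
Register before byte 4: 0x90
After XOR with byte 0x9E: 0x0E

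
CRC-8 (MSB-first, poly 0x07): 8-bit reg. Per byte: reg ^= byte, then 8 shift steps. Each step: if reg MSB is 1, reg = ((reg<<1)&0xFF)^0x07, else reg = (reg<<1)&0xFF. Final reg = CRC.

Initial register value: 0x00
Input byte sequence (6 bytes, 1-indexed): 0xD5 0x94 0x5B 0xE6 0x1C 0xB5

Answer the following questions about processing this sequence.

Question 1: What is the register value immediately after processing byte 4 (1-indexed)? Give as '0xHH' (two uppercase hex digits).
Answer: 0xA6

Derivation:
After byte 1 (0xD5): reg=0x25
After byte 2 (0x94): reg=0x1E
After byte 3 (0x5B): reg=0xDC
After byte 4 (0xE6): reg=0xA6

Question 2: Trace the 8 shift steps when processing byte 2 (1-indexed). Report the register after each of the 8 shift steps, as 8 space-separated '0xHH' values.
Answer: 0x65 0xCA 0x93 0x21 0x42 0x84 0x0F 0x1E

Derivation:
After byte 1 (0xD5): reg=0x25
Register before byte 2: 0x25
After XOR with byte 0x94: 0xB1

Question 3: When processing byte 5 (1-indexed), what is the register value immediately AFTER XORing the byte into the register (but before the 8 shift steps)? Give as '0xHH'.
Answer: 0xBA

Derivation:
Register before byte 5: 0xA6
Byte 5: 0x1C
0xA6 XOR 0x1C = 0xBA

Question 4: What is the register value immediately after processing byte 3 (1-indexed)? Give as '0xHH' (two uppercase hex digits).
After byte 1 (0xD5): reg=0x25
After byte 2 (0x94): reg=0x1E
After byte 3 (0x5B): reg=0xDC

Answer: 0xDC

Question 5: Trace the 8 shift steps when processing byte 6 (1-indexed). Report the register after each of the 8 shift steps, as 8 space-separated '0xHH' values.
After byte 1 (0xD5): reg=0x25
After byte 2 (0x94): reg=0x1E
After byte 3 (0x5B): reg=0xDC
After byte 4 (0xE6): reg=0xA6
After byte 5 (0x1C): reg=0x2F
Register before byte 6: 0x2F
After XOR with byte 0xB5: 0x9A

Answer: 0x33 0x66 0xCC 0x9F 0x39 0x72 0xE4 0xCF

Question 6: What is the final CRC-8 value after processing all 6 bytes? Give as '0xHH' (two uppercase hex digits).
After byte 1 (0xD5): reg=0x25
After byte 2 (0x94): reg=0x1E
After byte 3 (0x5B): reg=0xDC
After byte 4 (0xE6): reg=0xA6
After byte 5 (0x1C): reg=0x2F
After byte 6 (0xB5): reg=0xCF

Answer: 0xCF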